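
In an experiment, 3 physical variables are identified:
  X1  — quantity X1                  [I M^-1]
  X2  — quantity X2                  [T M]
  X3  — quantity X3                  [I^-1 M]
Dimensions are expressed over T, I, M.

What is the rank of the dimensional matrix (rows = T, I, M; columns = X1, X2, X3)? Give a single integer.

Exponent matrix [T,I,M] × [X1,X2,X3]:
  T: [ 0  1  0]
  I: [ 1  0 -1]
  M: [-1  1  1]
Row reduction gives pivot columns X1,X2; rank = 2

2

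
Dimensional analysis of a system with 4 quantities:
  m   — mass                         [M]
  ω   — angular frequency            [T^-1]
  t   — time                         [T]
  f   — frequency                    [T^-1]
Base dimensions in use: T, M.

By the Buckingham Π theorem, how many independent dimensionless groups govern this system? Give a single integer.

Write exponents as rows T,M / cols m,ω,t,f:
  T: [ 0 -1  1 -1]
  M: [ 1  0  0  0]
Row reduction gives pivot columns m,ω; rank = 2
4 vars − rank 2 = 2 Π groups

2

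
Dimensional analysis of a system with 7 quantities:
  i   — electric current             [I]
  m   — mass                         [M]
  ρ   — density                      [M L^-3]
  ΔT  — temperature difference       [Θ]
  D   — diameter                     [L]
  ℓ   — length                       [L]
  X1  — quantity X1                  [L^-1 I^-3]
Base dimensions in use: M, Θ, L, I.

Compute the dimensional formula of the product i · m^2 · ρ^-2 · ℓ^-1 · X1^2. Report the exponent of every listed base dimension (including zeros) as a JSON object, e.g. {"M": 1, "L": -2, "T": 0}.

{"M": 0, "Θ": 0, "L": 3, "I": -5}

Write exponents as rows M,Θ,L,I / cols i,m,ρ,ΔT,D,ℓ,X1:
  M: [ 0  1  1  0  0  0  0]
  Θ: [ 0  0  0  1  0  0  0]
  L: [ 0  0 -3  0  1  1 -1]
  I: [ 1  0  0  0  0  0 -3]
  [M]: (1)·0+(2)·1+(-2)·1+(-1)·0+(2)·0 = 0
  [Θ]: (1)·0+(2)·0+(-2)·0+(-1)·0+(2)·0 = 0
  [L]: (1)·0+(2)·0+(-2)·-3+(-1)·1+(2)·-1 = 3
  [I]: (1)·1+(2)·0+(-2)·0+(-1)·0+(2)·-3 = -5
⇒ L^3 I^-5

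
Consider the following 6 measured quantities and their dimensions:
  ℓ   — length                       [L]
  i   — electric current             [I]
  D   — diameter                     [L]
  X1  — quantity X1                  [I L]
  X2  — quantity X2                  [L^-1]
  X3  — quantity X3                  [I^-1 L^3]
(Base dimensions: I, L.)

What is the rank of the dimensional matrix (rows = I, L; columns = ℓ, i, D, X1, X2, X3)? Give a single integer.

2

Dimensional matrix (I×L by ℓ×i×D×X1×X2×X3):
  I: [ 0  1  0  1  0 -1]
  L: [ 1  0  1  1 -1  3]
Row reduction gives pivot columns ℓ,i; rank = 2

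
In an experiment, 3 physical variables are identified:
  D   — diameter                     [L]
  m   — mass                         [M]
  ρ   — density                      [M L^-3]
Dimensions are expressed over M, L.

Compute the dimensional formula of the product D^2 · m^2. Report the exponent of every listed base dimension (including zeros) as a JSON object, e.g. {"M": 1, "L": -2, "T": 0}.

Exponent matrix [M,L] × [D,m,ρ]:
  M: [ 0  1  1]
  L: [ 1  0 -3]
  [M]: (2)·0+(2)·1 = 2
  [L]: (2)·1+(2)·0 = 2
⇒ M^2 L^2

{"M": 2, "L": 2}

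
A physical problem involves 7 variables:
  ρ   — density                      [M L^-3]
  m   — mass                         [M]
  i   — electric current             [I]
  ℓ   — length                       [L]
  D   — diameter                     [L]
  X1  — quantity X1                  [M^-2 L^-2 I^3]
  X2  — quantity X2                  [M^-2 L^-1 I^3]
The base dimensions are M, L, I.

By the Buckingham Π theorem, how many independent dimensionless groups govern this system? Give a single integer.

Dimensional matrix (M×L×I by ρ×m×i×ℓ×D×X1×X2):
  M: [ 1  1  0  0  0 -2 -2]
  L: [-3  0  0  1  1 -2 -1]
  I: [ 0  0  1  0  0  3  3]
RREF → pivots at {ρ,m,i} ⇒ r = 3
n=7, r=3 ⇒ 4 dimensionless groups

4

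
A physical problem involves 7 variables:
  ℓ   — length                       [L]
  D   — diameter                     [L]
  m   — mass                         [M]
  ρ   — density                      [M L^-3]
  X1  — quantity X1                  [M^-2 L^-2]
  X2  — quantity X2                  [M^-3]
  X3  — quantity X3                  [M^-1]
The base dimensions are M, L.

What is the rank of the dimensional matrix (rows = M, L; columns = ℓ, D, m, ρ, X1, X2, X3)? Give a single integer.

2

Write exponents as rows M,L / cols ℓ,D,m,ρ,X1,X2,X3:
  M: [ 0  0  1  1 -2 -3 -1]
  L: [ 1  1  0 -3 -2  0  0]
Row reduction gives pivot columns ℓ,m; rank = 2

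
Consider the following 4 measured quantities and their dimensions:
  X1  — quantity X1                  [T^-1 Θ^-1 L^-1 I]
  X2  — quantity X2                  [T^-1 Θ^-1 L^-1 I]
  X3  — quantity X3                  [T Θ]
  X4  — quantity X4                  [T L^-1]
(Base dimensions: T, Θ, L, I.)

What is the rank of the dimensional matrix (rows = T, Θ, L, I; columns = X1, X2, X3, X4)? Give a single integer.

3

Exponent matrix [T,Θ,L,I] × [X1,X2,X3,X4]:
  T: [-1 -1  1  1]
  Θ: [-1 -1  1  0]
  L: [-1 -1  0 -1]
  I: [ 1  1  0  0]
Row reduction gives pivot columns X1,X3,X4; rank = 3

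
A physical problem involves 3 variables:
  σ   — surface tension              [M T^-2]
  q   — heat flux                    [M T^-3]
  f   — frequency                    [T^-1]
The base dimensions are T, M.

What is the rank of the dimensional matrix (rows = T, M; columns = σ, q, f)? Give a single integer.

2

Dimensional matrix (T×M by σ×q×f):
  T: [-2 -3 -1]
  M: [ 1  1  0]
Row reduction gives pivot columns σ,q; rank = 2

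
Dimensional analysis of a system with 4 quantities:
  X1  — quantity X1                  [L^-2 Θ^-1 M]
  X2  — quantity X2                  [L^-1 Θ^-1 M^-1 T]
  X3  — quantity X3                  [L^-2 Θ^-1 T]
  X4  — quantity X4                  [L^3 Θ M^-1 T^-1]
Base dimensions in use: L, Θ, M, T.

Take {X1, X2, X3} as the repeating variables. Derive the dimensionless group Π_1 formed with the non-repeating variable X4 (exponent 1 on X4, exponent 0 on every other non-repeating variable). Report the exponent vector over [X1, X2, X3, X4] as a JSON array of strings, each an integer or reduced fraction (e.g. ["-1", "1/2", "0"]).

["0", "-1", "2", "1"]

Write exponents as rows L,Θ,M,T / cols X1,X2,X3,X4:
  L: [-2 -1 -2  3]
  Θ: [-1 -1 -1  1]
  M: [ 1 -1  0 -1]
  T: [ 0  1  1 -1]
RREF → pivots at {X1,X2,X3} ⇒ r = 3
Pivot set = {X1,X2,X3}, free = {X4}
RREF:
  r0: [   1    0    0    0]
  r1: [   0    1    0    1]
  r2: [   0    0    1   -2]
  r3: [   0    0    0    0]
Fix exponent of X4 at 1; solve each RREF row for its pivot's exponent:
  r0: exp(X1) + (0)·1 = 0 ⇒ exp(X1) = 0
  r1: exp(X2) + (1)·1 = 0 ⇒ exp(X2) = -1
  r2: exp(X3) + (-2)·1 = 0 ⇒ exp(X3) = 2
Π_1 = X2^-1 · X3^2 · X4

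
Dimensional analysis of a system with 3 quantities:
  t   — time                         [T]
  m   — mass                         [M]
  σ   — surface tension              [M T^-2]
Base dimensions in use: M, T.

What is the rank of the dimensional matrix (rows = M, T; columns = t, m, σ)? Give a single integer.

2

Dimensional matrix (M×T by t×m×σ):
  M: [ 0  1  1]
  T: [ 1  0 -2]
Row reduction gives pivot columns t,m; rank = 2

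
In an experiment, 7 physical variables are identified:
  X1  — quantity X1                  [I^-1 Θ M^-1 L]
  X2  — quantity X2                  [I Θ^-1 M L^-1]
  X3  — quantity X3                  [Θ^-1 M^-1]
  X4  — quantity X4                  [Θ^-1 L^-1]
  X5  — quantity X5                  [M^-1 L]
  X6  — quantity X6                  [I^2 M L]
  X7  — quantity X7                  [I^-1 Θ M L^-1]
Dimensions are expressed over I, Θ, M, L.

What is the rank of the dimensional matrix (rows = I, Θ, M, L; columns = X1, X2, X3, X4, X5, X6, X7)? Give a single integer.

3

Dimensional matrix (I×Θ×M×L by X1×X2×X3×X4×X5×X6×X7):
  I: [-1  1  0  0  0  2 -1]
  Θ: [ 1 -1 -1 -1  0  0  1]
  M: [-1  1 -1  0 -1  1  1]
  L: [ 1 -1  0 -1  1  1 -1]
RREF → pivots at {X1,X3,X4} ⇒ r = 3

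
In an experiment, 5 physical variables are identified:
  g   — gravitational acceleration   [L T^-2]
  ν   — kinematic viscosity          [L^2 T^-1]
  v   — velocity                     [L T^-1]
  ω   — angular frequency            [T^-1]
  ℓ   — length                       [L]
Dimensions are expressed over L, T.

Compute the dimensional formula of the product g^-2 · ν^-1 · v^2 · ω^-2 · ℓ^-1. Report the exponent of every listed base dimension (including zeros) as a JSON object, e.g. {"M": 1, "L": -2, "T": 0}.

Write exponents as rows L,T / cols g,ν,v,ω,ℓ:
  L: [ 1  2  1  0  1]
  T: [-2 -1 -1 -1  0]
  [L]: (-2)·1+(-1)·2+(2)·1+(-2)·0+(-1)·1 = -3
  [T]: (-2)·-2+(-1)·-1+(2)·-1+(-2)·-1+(-1)·0 = 5
⇒ L^-3 T^5

{"L": -3, "T": 5}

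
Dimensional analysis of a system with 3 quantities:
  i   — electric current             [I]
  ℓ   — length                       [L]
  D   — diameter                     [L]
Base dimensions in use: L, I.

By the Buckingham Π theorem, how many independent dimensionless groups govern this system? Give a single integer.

1

Exponent matrix [L,I] × [i,ℓ,D]:
  L: [ 0  1  1]
  I: [ 1  0  0]
Row reduction gives pivot columns i,ℓ; rank = 2
Π count = n − r = 3 − 2 = 1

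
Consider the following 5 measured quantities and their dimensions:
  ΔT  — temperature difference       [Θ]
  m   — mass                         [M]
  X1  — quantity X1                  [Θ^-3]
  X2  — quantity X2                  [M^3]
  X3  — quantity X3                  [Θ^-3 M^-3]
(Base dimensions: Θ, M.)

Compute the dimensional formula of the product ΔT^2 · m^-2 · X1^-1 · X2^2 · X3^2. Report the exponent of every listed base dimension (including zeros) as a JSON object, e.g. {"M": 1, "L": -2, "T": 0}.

Write exponents as rows Θ,M / cols ΔT,m,X1,X2,X3:
  Θ: [ 1  0 -3  0 -3]
  M: [ 0  1  0  3 -3]
  [Θ]: (2)·1+(-2)·0+(-1)·-3+(2)·0+(2)·-3 = -1
  [M]: (2)·0+(-2)·1+(-1)·0+(2)·3+(2)·-3 = -2
⇒ Θ^-1 M^-2

{"Θ": -1, "M": -2}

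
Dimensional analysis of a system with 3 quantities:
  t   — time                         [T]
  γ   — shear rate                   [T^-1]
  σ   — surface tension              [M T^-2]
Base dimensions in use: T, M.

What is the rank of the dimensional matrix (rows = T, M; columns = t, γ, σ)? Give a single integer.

Dimensional matrix (T×M by t×γ×σ):
  T: [ 1 -1 -2]
  M: [ 0  0  1]
Row reduction gives pivot columns t,σ; rank = 2

2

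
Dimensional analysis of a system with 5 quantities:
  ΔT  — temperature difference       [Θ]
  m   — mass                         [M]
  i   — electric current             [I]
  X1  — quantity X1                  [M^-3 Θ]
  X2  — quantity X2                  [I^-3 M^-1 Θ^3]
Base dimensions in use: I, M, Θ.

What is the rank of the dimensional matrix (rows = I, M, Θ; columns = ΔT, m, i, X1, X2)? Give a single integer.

3

Dimensional matrix (I×M×Θ by ΔT×m×i×X1×X2):
  I: [ 0  0  1  0 -3]
  M: [ 0  1  0 -3 -1]
  Θ: [ 1  0  0  1  3]
RREF → pivots at {ΔT,m,i} ⇒ r = 3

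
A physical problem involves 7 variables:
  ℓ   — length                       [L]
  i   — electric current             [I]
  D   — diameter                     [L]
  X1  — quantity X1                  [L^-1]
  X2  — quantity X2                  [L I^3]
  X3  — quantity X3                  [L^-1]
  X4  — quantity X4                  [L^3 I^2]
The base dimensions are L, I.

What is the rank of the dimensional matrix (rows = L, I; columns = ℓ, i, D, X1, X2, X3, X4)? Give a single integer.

Write exponents as rows L,I / cols ℓ,i,D,X1,X2,X3,X4:
  L: [ 1  0  1 -1  1 -1  3]
  I: [ 0  1  0  0  3  0  2]
RREF → pivots at {ℓ,i} ⇒ r = 2

2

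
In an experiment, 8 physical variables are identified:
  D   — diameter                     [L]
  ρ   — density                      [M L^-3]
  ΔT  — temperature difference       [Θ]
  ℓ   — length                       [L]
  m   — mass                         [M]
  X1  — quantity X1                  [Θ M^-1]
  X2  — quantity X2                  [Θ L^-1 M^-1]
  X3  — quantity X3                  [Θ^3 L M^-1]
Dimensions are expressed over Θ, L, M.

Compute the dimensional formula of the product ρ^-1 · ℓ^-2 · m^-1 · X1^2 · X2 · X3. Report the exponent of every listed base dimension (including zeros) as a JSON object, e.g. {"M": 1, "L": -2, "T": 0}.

{"Θ": 6, "L": 1, "M": -6}

Dimensional matrix (Θ×L×M by D×ρ×ΔT×ℓ×m×X1×X2×X3):
  Θ: [ 0  0  1  0  0  1  1  3]
  L: [ 1 -3  0  1  0  0 -1  1]
  M: [ 0  1  0  0  1 -1 -1 -1]
  [Θ]: (-1)·0+(-2)·0+(-1)·0+(2)·1+(1)·1+(1)·3 = 6
  [L]: (-1)·-3+(-2)·1+(-1)·0+(2)·0+(1)·-1+(1)·1 = 1
  [M]: (-1)·1+(-2)·0+(-1)·1+(2)·-1+(1)·-1+(1)·-1 = -6
⇒ Θ^6 L M^-6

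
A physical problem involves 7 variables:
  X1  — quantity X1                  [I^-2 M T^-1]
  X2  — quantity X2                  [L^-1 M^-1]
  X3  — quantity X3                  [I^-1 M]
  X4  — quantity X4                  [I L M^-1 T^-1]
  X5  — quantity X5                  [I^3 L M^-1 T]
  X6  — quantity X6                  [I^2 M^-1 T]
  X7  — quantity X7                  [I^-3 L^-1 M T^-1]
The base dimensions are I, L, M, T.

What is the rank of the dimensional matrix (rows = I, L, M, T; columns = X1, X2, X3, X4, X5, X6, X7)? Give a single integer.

Write exponents as rows I,L,M,T / cols X1,X2,X3,X4,X5,X6,X7:
  I: [-2  0 -1  1  3  2 -3]
  L: [ 0 -1  0  1  1  0 -1]
  M: [ 1 -1  1 -1 -1 -1  1]
  T: [-1  0  0 -1  1  1 -1]
Echelon form has 3 nonzero rows (pivots: X1,X2,X3)

3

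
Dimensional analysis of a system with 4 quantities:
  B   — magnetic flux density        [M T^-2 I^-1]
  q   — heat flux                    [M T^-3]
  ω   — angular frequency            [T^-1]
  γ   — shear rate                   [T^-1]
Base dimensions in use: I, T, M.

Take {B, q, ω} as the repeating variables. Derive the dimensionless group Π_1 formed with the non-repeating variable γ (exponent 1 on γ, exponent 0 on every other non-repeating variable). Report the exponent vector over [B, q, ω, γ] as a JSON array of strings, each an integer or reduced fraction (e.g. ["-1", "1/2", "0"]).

["0", "0", "-1", "1"]

Dimensional matrix (I×T×M by B×q×ω×γ):
  I: [-1  0  0  0]
  T: [-2 -3 -1 -1]
  M: [ 1  1  0  0]
Echelon form has 3 nonzero rows (pivots: B,q,ω)
Pivot set = {B,q,ω}, free = {γ}
RREF:
  r0: [   1    0    0    0]
  r1: [   0    1    0    0]
  r2: [   0    0    1    1]
Fix exponent of γ at 1; solve each RREF row for its pivot's exponent:
  r0: exp(B) + (0)·1 = 0 ⇒ exp(B) = 0
  r1: exp(q) + (0)·1 = 0 ⇒ exp(q) = 0
  r2: exp(ω) + (1)·1 = 0 ⇒ exp(ω) = -1
Π_1 = ω^-1 · γ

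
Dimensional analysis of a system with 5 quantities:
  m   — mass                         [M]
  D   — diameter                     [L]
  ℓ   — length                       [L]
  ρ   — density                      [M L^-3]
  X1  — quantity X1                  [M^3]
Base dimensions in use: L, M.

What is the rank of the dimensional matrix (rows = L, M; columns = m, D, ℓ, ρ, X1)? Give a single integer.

Exponent matrix [L,M] × [m,D,ℓ,ρ,X1]:
  L: [ 0  1  1 -3  0]
  M: [ 1  0  0  1  3]
Echelon form has 2 nonzero rows (pivots: m,D)

2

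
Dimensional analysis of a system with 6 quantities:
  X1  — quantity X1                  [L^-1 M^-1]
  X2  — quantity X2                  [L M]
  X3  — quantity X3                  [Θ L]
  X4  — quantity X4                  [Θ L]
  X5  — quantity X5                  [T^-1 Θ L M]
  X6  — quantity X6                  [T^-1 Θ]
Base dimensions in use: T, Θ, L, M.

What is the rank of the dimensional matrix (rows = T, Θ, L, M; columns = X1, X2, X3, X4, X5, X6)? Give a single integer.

Exponent matrix [T,Θ,L,M] × [X1,X2,X3,X4,X5,X6]:
  T: [ 0  0  0  0 -1 -1]
  Θ: [ 0  0  1  1  1  1]
  L: [-1  1  1  1  1  0]
  M: [-1  1  0  0  1  0]
Row reduction gives pivot columns X1,X3,X5; rank = 3

3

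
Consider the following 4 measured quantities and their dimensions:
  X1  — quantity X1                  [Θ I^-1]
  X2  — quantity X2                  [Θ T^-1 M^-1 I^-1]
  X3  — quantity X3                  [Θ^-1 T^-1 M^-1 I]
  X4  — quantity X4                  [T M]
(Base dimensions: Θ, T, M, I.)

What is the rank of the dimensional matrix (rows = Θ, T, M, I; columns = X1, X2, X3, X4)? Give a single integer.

2

Dimensional matrix (Θ×T×M×I by X1×X2×X3×X4):
  Θ: [ 1  1 -1  0]
  T: [ 0 -1 -1  1]
  M: [ 0 -1 -1  1]
  I: [-1 -1  1  0]
Row reduction gives pivot columns X1,X2; rank = 2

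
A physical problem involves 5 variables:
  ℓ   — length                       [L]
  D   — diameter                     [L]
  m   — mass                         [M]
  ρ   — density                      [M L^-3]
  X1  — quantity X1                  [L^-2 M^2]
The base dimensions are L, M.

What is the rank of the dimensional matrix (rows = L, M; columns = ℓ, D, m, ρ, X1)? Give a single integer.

Exponent matrix [L,M] × [ℓ,D,m,ρ,X1]:
  L: [ 1  1  0 -3 -2]
  M: [ 0  0  1  1  2]
Echelon form has 2 nonzero rows (pivots: ℓ,m)

2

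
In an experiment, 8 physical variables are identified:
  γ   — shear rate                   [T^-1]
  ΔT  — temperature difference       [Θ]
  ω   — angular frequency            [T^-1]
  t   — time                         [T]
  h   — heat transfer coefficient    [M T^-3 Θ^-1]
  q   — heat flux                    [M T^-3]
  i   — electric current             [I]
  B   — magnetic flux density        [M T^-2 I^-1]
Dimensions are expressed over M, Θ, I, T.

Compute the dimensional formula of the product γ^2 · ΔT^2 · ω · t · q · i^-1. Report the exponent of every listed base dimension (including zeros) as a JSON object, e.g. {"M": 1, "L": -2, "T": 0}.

Write exponents as rows M,Θ,I,T / cols γ,ΔT,ω,t,h,q,i,B:
  M: [ 0  0  0  0  1  1  0  1]
  Θ: [ 0  1  0  0 -1  0  0  0]
  I: [ 0  0  0  0  0  0  1 -1]
  T: [-1  0 -1  1 -3 -3  0 -2]
  [M]: (2)·0+(2)·0+(1)·0+(1)·0+(1)·1+(-1)·0 = 1
  [Θ]: (2)·0+(2)·1+(1)·0+(1)·0+(1)·0+(-1)·0 = 2
  [I]: (2)·0+(2)·0+(1)·0+(1)·0+(1)·0+(-1)·1 = -1
  [T]: (2)·-1+(2)·0+(1)·-1+(1)·1+(1)·-3+(-1)·0 = -5
⇒ M Θ^2 I^-1 T^-5

{"M": 1, "Θ": 2, "I": -1, "T": -5}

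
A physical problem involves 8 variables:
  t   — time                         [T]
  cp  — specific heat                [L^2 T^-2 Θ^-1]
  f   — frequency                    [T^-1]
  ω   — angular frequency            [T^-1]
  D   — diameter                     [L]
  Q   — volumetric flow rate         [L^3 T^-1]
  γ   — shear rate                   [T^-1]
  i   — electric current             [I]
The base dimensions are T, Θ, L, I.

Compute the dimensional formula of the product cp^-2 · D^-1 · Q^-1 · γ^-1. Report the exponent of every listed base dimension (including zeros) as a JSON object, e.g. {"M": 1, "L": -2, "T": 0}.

Exponent matrix [T,Θ,L,I] × [t,cp,f,ω,D,Q,γ,i]:
  T: [ 1 -2 -1 -1  0 -1 -1  0]
  Θ: [ 0 -1  0  0  0  0  0  0]
  L: [ 0  2  0  0  1  3  0  0]
  I: [ 0  0  0  0  0  0  0  1]
  [T]: (-2)·-2+(-1)·0+(-1)·-1+(-1)·-1 = 6
  [Θ]: (-2)·-1+(-1)·0+(-1)·0+(-1)·0 = 2
  [L]: (-2)·2+(-1)·1+(-1)·3+(-1)·0 = -8
  [I]: (-2)·0+(-1)·0+(-1)·0+(-1)·0 = 0
⇒ T^6 Θ^2 L^-8

{"T": 6, "Θ": 2, "L": -8, "I": 0}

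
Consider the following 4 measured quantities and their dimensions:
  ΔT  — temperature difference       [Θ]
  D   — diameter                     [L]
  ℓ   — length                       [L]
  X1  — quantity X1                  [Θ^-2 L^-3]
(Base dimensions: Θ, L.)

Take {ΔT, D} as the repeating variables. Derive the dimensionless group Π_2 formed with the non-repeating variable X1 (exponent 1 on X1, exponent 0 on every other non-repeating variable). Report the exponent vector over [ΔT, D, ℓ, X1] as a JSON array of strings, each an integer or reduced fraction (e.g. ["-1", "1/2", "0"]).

["2", "3", "0", "1"]

Dimensional matrix (Θ×L by ΔT×D×ℓ×X1):
  Θ: [ 1  0  0 -2]
  L: [ 0  1  1 -3]
RREF → pivots at {ΔT,D} ⇒ r = 2
Pivot set = {ΔT,D}, free = {ℓ,X1}
RREF:
  r0: [   1    0    0   -2]
  r1: [   0    1    1   -3]
Fix exponent of X1 at 1, ℓ at 0; solve each RREF row for its pivot's exponent:
  r0: exp(ΔT) + (-2)·1 = 0 ⇒ exp(ΔT) = 2
  r1: exp(D) + (-3)·1 = 0 ⇒ exp(D) = 3
Π_2 = ΔT^2 · D^3 · X1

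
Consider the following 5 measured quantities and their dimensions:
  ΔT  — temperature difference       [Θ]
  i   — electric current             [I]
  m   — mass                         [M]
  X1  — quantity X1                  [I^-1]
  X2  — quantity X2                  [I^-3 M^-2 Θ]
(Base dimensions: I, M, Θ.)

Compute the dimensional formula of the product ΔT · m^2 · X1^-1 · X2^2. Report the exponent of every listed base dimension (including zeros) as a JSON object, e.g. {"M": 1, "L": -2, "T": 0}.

Dimensional matrix (I×M×Θ by ΔT×i×m×X1×X2):
  I: [ 0  1  0 -1 -3]
  M: [ 0  0  1  0 -2]
  Θ: [ 1  0  0  0  1]
  [I]: (1)·0+(2)·0+(-1)·-1+(2)·-3 = -5
  [M]: (1)·0+(2)·1+(-1)·0+(2)·-2 = -2
  [Θ]: (1)·1+(2)·0+(-1)·0+(2)·1 = 3
⇒ I^-5 M^-2 Θ^3

{"I": -5, "M": -2, "Θ": 3}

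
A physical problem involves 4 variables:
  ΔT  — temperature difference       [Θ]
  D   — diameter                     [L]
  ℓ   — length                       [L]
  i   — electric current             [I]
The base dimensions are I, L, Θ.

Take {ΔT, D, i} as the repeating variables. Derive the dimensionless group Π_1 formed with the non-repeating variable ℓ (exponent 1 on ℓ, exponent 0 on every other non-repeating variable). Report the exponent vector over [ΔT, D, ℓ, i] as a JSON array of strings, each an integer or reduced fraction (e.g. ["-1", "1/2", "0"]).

Write exponents as rows I,L,Θ / cols ΔT,D,ℓ,i:
  I: [ 0  0  0  1]
  L: [ 0  1  1  0]
  Θ: [ 1  0  0  0]
RREF → pivots at {ΔT,D,i} ⇒ r = 3
Pivot set = {ΔT,D,i}, free = {ℓ}
RREF:
  r0: [   1    0    0    0]
  r1: [   0    1    1    0]
  r2: [   0    0    0    1]
Fix exponent of ℓ at 1; solve each RREF row for its pivot's exponent:
  r0: exp(ΔT) + (0)·1 = 0 ⇒ exp(ΔT) = 0
  r1: exp(D) + (1)·1 = 0 ⇒ exp(D) = -1
  r2: exp(i) + (0)·1 = 0 ⇒ exp(i) = 0
Π_1 = D^-1 · ℓ

["0", "-1", "1", "0"]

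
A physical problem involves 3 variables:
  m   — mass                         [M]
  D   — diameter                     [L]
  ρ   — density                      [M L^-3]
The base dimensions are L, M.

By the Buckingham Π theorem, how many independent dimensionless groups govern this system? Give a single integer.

Exponent matrix [L,M] × [m,D,ρ]:
  L: [ 0  1 -3]
  M: [ 1  0  1]
Echelon form has 2 nonzero rows (pivots: m,D)
Π count = n − r = 3 − 2 = 1

1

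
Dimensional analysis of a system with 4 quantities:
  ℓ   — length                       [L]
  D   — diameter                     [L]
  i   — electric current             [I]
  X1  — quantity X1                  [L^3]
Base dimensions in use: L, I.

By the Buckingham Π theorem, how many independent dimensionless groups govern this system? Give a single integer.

2

Dimensional matrix (L×I by ℓ×D×i×X1):
  L: [ 1  1  0  3]
  I: [ 0  0  1  0]
Echelon form has 2 nonzero rows (pivots: ℓ,i)
n=4, r=2 ⇒ 2 dimensionless groups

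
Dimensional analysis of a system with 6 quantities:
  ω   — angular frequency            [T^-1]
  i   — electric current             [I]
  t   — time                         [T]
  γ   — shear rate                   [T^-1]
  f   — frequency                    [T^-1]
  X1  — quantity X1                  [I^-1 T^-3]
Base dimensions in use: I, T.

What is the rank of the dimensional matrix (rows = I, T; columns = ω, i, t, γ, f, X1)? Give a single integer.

2

Dimensional matrix (I×T by ω×i×t×γ×f×X1):
  I: [ 0  1  0  0  0 -1]
  T: [-1  0  1 -1 -1 -3]
Echelon form has 2 nonzero rows (pivots: ω,i)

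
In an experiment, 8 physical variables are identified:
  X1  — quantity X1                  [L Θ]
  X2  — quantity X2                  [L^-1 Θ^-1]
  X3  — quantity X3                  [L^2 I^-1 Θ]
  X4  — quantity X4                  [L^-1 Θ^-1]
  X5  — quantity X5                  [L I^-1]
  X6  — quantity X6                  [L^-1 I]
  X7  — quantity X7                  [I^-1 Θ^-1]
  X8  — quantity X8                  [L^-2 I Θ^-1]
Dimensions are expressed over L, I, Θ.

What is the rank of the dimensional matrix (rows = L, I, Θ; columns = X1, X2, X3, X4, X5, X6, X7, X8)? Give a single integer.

Dimensional matrix (L×I×Θ by X1×X2×X3×X4×X5×X6×X7×X8):
  L: [ 1 -1  2 -1  1 -1  0 -2]
  I: [ 0  0 -1  0 -1  1 -1  1]
  Θ: [ 1 -1  1 -1  0  0 -1 -1]
RREF → pivots at {X1,X3} ⇒ r = 2

2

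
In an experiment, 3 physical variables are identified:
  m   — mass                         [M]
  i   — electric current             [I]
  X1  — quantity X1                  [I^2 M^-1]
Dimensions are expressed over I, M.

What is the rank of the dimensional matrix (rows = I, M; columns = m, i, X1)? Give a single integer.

Exponent matrix [I,M] × [m,i,X1]:
  I: [ 0  1  2]
  M: [ 1  0 -1]
Echelon form has 2 nonzero rows (pivots: m,i)

2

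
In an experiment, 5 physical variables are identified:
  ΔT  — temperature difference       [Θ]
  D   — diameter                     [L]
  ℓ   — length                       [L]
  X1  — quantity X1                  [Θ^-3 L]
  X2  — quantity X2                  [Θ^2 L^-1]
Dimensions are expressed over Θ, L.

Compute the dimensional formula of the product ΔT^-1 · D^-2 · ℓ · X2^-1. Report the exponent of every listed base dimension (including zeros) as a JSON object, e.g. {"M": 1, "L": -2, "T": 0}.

{"Θ": -3, "L": 0}

Dimensional matrix (Θ×L by ΔT×D×ℓ×X1×X2):
  Θ: [ 1  0  0 -3  2]
  L: [ 0  1  1  1 -1]
  [Θ]: (-1)·1+(-2)·0+(1)·0+(-1)·2 = -3
  [L]: (-1)·0+(-2)·1+(1)·1+(-1)·-1 = 0
⇒ Θ^-3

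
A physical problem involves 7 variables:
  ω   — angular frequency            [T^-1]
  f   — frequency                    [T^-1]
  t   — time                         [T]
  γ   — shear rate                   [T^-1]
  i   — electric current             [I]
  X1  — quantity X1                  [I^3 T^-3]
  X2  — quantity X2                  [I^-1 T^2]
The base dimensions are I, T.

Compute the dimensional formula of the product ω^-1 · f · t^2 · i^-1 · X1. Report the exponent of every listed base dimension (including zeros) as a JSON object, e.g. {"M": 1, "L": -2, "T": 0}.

{"I": 2, "T": -1}

Dimensional matrix (I×T by ω×f×t×γ×i×X1×X2):
  I: [ 0  0  0  0  1  3 -1]
  T: [-1 -1  1 -1  0 -3  2]
  [I]: (-1)·0+(1)·0+(2)·0+(-1)·1+(1)·3 = 2
  [T]: (-1)·-1+(1)·-1+(2)·1+(-1)·0+(1)·-3 = -1
⇒ I^2 T^-1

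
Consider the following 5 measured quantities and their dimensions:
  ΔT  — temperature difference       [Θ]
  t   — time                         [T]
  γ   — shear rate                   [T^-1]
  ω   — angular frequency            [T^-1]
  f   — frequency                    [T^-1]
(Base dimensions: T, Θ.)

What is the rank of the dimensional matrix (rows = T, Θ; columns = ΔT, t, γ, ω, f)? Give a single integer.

2

Write exponents as rows T,Θ / cols ΔT,t,γ,ω,f:
  T: [ 0  1 -1 -1 -1]
  Θ: [ 1  0  0  0  0]
RREF → pivots at {ΔT,t} ⇒ r = 2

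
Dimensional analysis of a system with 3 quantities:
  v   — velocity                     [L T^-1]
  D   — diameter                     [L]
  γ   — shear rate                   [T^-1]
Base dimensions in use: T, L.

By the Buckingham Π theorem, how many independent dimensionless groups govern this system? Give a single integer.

1

Write exponents as rows T,L / cols v,D,γ:
  T: [-1  0 -1]
  L: [ 1  1  0]
Row reduction gives pivot columns v,D; rank = 2
n=3, r=2 ⇒ 1 dimensionless group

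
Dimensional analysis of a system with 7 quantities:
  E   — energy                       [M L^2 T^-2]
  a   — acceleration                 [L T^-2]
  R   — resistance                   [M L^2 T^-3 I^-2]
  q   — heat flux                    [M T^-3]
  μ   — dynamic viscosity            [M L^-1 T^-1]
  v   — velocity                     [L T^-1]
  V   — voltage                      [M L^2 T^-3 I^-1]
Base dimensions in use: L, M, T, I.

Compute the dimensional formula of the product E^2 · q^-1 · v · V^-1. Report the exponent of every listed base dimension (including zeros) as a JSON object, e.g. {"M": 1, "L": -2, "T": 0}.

Exponent matrix [L,M,T,I] × [E,a,R,q,μ,v,V]:
  L: [ 2  1  2  0 -1  1  2]
  M: [ 1  0  1  1  1  0  1]
  T: [-2 -2 -3 -3 -1 -1 -3]
  I: [ 0  0 -2  0  0  0 -1]
  [L]: (2)·2+(-1)·0+(1)·1+(-1)·2 = 3
  [M]: (2)·1+(-1)·1+(1)·0+(-1)·1 = 0
  [T]: (2)·-2+(-1)·-3+(1)·-1+(-1)·-3 = 1
  [I]: (2)·0+(-1)·0+(1)·0+(-1)·-1 = 1
⇒ L^3 T I

{"L": 3, "M": 0, "T": 1, "I": 1}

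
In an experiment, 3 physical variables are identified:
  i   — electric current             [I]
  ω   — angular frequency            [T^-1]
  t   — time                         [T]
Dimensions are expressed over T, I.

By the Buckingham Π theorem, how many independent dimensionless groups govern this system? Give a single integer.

1

Write exponents as rows T,I / cols i,ω,t:
  T: [ 0 -1  1]
  I: [ 1  0  0]
Row reduction gives pivot columns i,ω; rank = 2
n=3, r=2 ⇒ 1 dimensionless group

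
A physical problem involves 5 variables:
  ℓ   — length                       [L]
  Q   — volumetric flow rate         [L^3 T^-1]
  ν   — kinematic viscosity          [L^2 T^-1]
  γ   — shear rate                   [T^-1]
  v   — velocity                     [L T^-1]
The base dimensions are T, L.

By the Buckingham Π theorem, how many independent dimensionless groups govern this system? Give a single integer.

3

Exponent matrix [T,L] × [ℓ,Q,ν,γ,v]:
  T: [ 0 -1 -1 -1 -1]
  L: [ 1  3  2  0  1]
RREF → pivots at {ℓ,Q} ⇒ r = 2
5 vars − rank 2 = 3 Π groups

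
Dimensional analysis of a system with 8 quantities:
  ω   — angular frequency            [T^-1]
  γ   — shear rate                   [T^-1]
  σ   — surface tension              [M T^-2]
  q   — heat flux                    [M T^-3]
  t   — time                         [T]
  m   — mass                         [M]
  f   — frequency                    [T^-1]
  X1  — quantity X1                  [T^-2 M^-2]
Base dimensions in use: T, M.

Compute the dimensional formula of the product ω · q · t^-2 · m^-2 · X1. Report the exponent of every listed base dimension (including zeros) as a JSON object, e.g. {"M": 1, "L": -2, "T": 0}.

{"T": -8, "M": -3}

Write exponents as rows T,M / cols ω,γ,σ,q,t,m,f,X1:
  T: [-1 -1 -2 -3  1  0 -1 -2]
  M: [ 0  0  1  1  0  1  0 -2]
  [T]: (1)·-1+(1)·-3+(-2)·1+(-2)·0+(1)·-2 = -8
  [M]: (1)·0+(1)·1+(-2)·0+(-2)·1+(1)·-2 = -3
⇒ T^-8 M^-3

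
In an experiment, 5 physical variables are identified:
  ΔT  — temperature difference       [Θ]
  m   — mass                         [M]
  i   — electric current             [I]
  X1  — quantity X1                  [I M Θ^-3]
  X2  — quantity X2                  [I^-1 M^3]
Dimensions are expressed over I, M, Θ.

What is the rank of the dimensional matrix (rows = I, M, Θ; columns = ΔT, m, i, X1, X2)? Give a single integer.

Exponent matrix [I,M,Θ] × [ΔT,m,i,X1,X2]:
  I: [ 0  0  1  1 -1]
  M: [ 0  1  0  1  3]
  Θ: [ 1  0  0 -3  0]
Row reduction gives pivot columns ΔT,m,i; rank = 3

3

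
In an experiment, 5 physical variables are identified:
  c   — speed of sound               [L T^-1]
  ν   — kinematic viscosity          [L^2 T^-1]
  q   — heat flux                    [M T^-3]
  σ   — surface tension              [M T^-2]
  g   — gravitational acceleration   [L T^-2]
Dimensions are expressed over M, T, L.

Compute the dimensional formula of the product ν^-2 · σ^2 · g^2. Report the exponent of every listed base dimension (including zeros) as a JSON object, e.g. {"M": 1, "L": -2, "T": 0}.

{"M": 2, "T": -6, "L": -2}

Exponent matrix [M,T,L] × [c,ν,q,σ,g]:
  M: [ 0  0  1  1  0]
  T: [-1 -1 -3 -2 -2]
  L: [ 1  2  0  0  1]
  [M]: (-2)·0+(2)·1+(2)·0 = 2
  [T]: (-2)·-1+(2)·-2+(2)·-2 = -6
  [L]: (-2)·2+(2)·0+(2)·1 = -2
⇒ M^2 T^-6 L^-2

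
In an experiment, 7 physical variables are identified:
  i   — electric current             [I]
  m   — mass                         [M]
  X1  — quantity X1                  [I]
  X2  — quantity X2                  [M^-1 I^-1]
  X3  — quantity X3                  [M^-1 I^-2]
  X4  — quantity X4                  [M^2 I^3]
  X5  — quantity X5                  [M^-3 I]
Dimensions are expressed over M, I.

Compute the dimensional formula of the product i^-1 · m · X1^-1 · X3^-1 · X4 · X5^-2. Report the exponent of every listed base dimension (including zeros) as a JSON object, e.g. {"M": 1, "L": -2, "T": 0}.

{"M": 10, "I": 1}

Write exponents as rows M,I / cols i,m,X1,X2,X3,X4,X5:
  M: [ 0  1  0 -1 -1  2 -3]
  I: [ 1  0  1 -1 -2  3  1]
  [M]: (-1)·0+(1)·1+(-1)·0+(-1)·-1+(1)·2+(-2)·-3 = 10
  [I]: (-1)·1+(1)·0+(-1)·1+(-1)·-2+(1)·3+(-2)·1 = 1
⇒ M^10 I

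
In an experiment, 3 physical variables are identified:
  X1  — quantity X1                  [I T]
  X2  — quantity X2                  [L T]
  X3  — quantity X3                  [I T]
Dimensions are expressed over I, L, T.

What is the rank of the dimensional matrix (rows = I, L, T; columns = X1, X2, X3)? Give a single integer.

Exponent matrix [I,L,T] × [X1,X2,X3]:
  I: [ 1  0  1]
  L: [ 0  1  0]
  T: [ 1  1  1]
Echelon form has 2 nonzero rows (pivots: X1,X2)

2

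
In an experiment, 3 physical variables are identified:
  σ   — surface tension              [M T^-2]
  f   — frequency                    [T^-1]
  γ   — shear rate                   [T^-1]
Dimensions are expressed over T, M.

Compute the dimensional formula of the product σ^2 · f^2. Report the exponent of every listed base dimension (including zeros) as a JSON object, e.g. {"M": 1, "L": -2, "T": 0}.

{"T": -6, "M": 2}

Dimensional matrix (T×M by σ×f×γ):
  T: [-2 -1 -1]
  M: [ 1  0  0]
  [T]: (2)·-2+(2)·-1 = -6
  [M]: (2)·1+(2)·0 = 2
⇒ T^-6 M^2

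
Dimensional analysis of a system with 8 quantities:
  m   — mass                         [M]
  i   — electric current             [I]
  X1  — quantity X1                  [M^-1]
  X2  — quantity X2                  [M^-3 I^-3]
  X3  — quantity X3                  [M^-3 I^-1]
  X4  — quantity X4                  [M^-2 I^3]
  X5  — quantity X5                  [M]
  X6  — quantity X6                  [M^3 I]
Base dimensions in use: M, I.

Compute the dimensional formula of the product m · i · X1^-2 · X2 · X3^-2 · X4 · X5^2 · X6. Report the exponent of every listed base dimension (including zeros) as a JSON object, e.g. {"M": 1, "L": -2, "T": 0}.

{"M": 9, "I": 4}

Exponent matrix [M,I] × [m,i,X1,X2,X3,X4,X5,X6]:
  M: [ 1  0 -1 -3 -3 -2  1  3]
  I: [ 0  1  0 -3 -1  3  0  1]
  [M]: (1)·1+(1)·0+(-2)·-1+(1)·-3+(-2)·-3+(1)·-2+(2)·1+(1)·3 = 9
  [I]: (1)·0+(1)·1+(-2)·0+(1)·-3+(-2)·-1+(1)·3+(2)·0+(1)·1 = 4
⇒ M^9 I^4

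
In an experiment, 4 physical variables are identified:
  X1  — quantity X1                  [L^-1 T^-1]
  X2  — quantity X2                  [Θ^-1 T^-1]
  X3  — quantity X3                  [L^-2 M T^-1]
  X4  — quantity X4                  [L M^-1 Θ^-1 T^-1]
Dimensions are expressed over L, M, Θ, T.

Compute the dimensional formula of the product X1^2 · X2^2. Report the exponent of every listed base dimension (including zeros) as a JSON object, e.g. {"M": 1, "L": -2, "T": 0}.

{"L": -2, "M": 0, "Θ": -2, "T": -4}

Dimensional matrix (L×M×Θ×T by X1×X2×X3×X4):
  L: [-1  0 -2  1]
  M: [ 0  0  1 -1]
  Θ: [ 0 -1  0 -1]
  T: [-1 -1 -1 -1]
  [L]: (2)·-1+(2)·0 = -2
  [M]: (2)·0+(2)·0 = 0
  [Θ]: (2)·0+(2)·-1 = -2
  [T]: (2)·-1+(2)·-1 = -4
⇒ L^-2 Θ^-2 T^-4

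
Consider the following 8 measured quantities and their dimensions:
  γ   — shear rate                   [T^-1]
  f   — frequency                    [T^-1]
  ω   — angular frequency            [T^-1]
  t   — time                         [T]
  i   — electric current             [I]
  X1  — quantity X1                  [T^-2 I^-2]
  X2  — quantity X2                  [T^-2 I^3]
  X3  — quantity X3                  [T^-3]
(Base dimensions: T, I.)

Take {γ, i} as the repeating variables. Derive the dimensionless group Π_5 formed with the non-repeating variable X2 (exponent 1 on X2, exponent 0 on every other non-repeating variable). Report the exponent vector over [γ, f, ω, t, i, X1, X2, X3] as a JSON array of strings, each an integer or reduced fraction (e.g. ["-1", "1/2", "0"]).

["-2", "0", "0", "0", "-3", "0", "1", "0"]

Write exponents as rows T,I / cols γ,f,ω,t,i,X1,X2,X3:
  T: [-1 -1 -1  1  0 -2 -2 -3]
  I: [ 0  0  0  0  1 -2  3  0]
Echelon form has 2 nonzero rows (pivots: γ,i)
Pivot set = {γ,i}, free = {f,ω,t,X1,X2,X3}
RREF:
  r0: [   1    1    1   -1    0    2    2    3]
  r1: [   0    0    0    0    1   -2    3    0]
Fix exponent of X2 at 1, f at 0, ω at 0, t at 0, X1 at 0, X3 at 0; solve each RREF row for its pivot's exponent:
  r0: exp(γ) + (2)·1 = 0 ⇒ exp(γ) = -2
  r1: exp(i) + (3)·1 = 0 ⇒ exp(i) = -3
Π_5 = γ^-2 · i^-3 · X2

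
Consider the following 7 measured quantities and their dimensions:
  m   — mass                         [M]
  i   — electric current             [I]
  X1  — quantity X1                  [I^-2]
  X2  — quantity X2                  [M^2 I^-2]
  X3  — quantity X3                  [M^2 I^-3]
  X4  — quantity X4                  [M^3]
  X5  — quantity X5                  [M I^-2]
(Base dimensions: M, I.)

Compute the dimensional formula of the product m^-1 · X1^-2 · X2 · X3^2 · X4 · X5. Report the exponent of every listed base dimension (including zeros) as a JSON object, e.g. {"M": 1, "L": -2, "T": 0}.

Exponent matrix [M,I] × [m,i,X1,X2,X3,X4,X5]:
  M: [ 1  0  0  2  2  3  1]
  I: [ 0  1 -2 -2 -3  0 -2]
  [M]: (-1)·1+(-2)·0+(1)·2+(2)·2+(1)·3+(1)·1 = 9
  [I]: (-1)·0+(-2)·-2+(1)·-2+(2)·-3+(1)·0+(1)·-2 = -6
⇒ M^9 I^-6

{"M": 9, "I": -6}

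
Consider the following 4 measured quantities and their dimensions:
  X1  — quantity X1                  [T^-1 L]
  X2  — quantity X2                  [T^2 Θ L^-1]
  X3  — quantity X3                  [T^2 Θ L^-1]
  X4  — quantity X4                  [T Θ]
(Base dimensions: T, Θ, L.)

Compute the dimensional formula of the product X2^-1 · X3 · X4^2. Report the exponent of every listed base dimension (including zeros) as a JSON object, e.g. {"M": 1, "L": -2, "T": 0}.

Exponent matrix [T,Θ,L] × [X1,X2,X3,X4]:
  T: [-1  2  2  1]
  Θ: [ 0  1  1  1]
  L: [ 1 -1 -1  0]
  [T]: (-1)·2+(1)·2+(2)·1 = 2
  [Θ]: (-1)·1+(1)·1+(2)·1 = 2
  [L]: (-1)·-1+(1)·-1+(2)·0 = 0
⇒ T^2 Θ^2

{"T": 2, "Θ": 2, "L": 0}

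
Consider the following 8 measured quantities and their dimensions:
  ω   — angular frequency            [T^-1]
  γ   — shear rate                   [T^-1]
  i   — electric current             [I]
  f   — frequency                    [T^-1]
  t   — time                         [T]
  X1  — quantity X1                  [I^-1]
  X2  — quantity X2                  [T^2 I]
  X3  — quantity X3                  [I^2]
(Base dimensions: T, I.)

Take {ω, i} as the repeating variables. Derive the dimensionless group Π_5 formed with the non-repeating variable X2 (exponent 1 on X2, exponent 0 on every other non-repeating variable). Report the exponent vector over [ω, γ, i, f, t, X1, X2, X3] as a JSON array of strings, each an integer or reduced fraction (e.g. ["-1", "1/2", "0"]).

["2", "0", "-1", "0", "0", "0", "1", "0"]

Write exponents as rows T,I / cols ω,γ,i,f,t,X1,X2,X3:
  T: [-1 -1  0 -1  1  0  2  0]
  I: [ 0  0  1  0  0 -1  1  2]
Echelon form has 2 nonzero rows (pivots: ω,i)
Repeat: ω,i; free: γ,f,t,X1,X2,X3
RREF:
  r0: [   1    1    0    1   -1    0   -2    0]
  r1: [   0    0    1    0    0   -1    1    2]
Fix exponent of X2 at 1, γ at 0, f at 0, t at 0, X1 at 0, X3 at 0; solve each RREF row for its pivot's exponent:
  r0: exp(ω) + (-2)·1 = 0 ⇒ exp(ω) = 2
  r1: exp(i) + (1)·1 = 0 ⇒ exp(i) = -1
Π_5 = ω^2 · i^-1 · X2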